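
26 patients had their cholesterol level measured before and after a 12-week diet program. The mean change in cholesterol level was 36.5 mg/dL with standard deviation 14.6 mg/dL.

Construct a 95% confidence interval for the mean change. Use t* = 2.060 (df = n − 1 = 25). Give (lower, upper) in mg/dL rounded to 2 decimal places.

(30.60, 42.40)

This is a matched-pairs design, so SE = s_d/√n = 14.6/√26 = 2.8633.
Margin = 2.060 × 2.8633 = 5.8984; the interval is 36.5 ± 5.8984 = (30.60, 42.40).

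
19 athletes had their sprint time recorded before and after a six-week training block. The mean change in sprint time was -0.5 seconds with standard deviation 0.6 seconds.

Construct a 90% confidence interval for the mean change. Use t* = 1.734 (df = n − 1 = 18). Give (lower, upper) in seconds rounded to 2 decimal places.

Paired design: SE = s_d/√n = 0.6/√19 = 0.1376.
t* = 1.734; margin of error = 1.734 × 0.1376 = 0.2386.
-0.5 ± 0.2386 → (-0.74, -0.26).

(-0.74, -0.26)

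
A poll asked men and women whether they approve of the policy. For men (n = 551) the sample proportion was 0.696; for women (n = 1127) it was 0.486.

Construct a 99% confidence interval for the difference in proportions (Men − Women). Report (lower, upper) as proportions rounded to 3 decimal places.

Each SE is √(p̂(1−p̂)/n): √(0.6960·0.3040/551) = 0.01960 and √(0.4860·0.5140/1127) = 0.01489.
SE(p̂₁ − p̂₂) = √(SE₁² + SE₂²) = √(0.00038416 + 0.0002217121) = 0.02461, since the two samples are independent.
At 99% confidence z* = 2.576; margin = 2.576 × 0.02461 = 0.06340.
The difference is 0.6960 − 0.4860 = 0.2100, so the interval is 0.2100 ± 0.06340 = (0.147, 0.273).

(0.147, 0.273)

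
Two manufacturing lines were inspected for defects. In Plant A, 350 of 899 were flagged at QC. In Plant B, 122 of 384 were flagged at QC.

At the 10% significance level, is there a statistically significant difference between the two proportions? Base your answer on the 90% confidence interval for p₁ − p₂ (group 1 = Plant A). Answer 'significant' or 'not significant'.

significant

First, p̂₁ = 350/899 = 0.3893; p̂₂ = 122/384 = 0.3177.
The two standard errors are √(0.3893×0.6107/899) = 0.01626 and √(0.3177×0.6823/384) = 0.02376.
Because the samples are independent, SE_diff = √(0.01626² + 0.02376²) = 0.02879.
Using z* = 1.645 for 90%, ME = 1.645 × 0.02879 = 0.04736.
p̂₁ − p̂₂ = 0.0716; interval 0.0716 ± 0.04736 gives (0.02424, 0.11896).
The interval (0.02424, 0.11896) does not contain 0, so the difference is significant.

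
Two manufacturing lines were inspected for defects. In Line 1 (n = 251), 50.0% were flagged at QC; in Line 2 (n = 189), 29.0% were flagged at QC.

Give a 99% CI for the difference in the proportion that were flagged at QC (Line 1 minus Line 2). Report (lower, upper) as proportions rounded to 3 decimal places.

The two standard errors are √(0.5000×0.5000/251) = 0.03156 and √(0.2900×0.7100/189) = 0.03301.
Because the samples are independent, SE_diff = √(0.03156² + 0.03301²) = 0.04567.
Using z* = 2.576 for 99%, ME = 2.576 × 0.04567 = 0.11765.
p̂₁ − p̂₂ = 0.2100; interval 0.2100 ± 0.11765 gives (0.092, 0.328).

(0.092, 0.328)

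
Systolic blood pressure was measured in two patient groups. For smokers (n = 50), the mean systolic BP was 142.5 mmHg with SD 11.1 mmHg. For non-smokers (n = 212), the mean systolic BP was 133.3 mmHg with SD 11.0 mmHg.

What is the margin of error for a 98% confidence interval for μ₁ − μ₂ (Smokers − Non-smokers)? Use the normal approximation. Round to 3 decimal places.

Standard errors of each mean: 11.1/√50 = 1.5698 and 11.0/√212 = 0.7555.
SE(x̄₁ − x̄₂) = √(1.5698² + 0.7555²) = 1.7421 for independent samples with unequal variances.
With z* = 2.326, the margin is 2.326 × 1.7421 = 4.0521.

4.052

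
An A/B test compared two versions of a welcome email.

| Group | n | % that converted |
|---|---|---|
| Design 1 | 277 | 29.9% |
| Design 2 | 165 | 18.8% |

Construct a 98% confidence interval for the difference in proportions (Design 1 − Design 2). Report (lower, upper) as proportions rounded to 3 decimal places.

(0.016, 0.206)

Each SE is √(p̂(1−p̂)/n): √(0.2990·0.7010/277) = 0.02751 and √(0.1880·0.8120/165) = 0.03042.
SE(p̂₁ − p̂₂) = √(SE₁² + SE₂²) = √(0.0007568001 + 0.0009253764) = 0.04101, since the two samples are independent.
At 98% confidence z* = 2.326; margin = 2.326 × 0.04101 = 0.09539.
The difference is 0.2990 − 0.1880 = 0.1110, so the interval is 0.1110 ± 0.09539 = (0.016, 0.206).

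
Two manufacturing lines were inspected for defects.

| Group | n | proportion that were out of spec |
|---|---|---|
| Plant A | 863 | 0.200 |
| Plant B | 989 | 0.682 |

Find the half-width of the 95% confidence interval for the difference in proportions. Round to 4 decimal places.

Each SE is √(p̂(1−p̂)/n): √(0.2000·0.8000/863) = 0.01362 and √(0.6820·0.3180/989) = 0.01481.
SE(p̂₁ − p̂₂) = √(SE₁² + SE₂²) = √(0.0001855044 + 0.0002193361) = 0.02012, since the two samples are independent.
At 95% confidence z* = 1.960; margin = 1.960 × 0.02012 = 0.03944.

0.0394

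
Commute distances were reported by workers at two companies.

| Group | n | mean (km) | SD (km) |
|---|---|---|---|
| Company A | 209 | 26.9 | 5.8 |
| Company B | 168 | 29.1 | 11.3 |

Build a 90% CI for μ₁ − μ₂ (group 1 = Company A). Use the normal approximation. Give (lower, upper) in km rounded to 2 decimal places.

(-3.78, -0.62)

Standard errors of each mean: 5.8/√209 = 0.4012 and 11.3/√168 = 0.8718.
SE(x̄₁ − x̄₂) = √(0.4012² + 0.8718²) = 0.9597 for independent samples with unequal variances.
With z* = 1.645, the margin is 1.645 × 0.9597 = 1.5787.
x̄₁ − x̄₂ = 26.9 − 29.1 = -2.2000; the interval is -2.2000 ± 1.5787 = (-3.78, -0.62).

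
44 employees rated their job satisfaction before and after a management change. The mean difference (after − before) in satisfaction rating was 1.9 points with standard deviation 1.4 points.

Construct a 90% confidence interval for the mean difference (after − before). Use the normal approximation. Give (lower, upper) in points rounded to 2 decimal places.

(1.55, 2.25)

This is a matched-pairs design, so SE = s_d/√n = 1.4/√44 = 0.2111.
Margin = 1.645 × 0.2111 = 0.3473; the interval is 1.9 ± 0.3473 = (1.55, 2.25).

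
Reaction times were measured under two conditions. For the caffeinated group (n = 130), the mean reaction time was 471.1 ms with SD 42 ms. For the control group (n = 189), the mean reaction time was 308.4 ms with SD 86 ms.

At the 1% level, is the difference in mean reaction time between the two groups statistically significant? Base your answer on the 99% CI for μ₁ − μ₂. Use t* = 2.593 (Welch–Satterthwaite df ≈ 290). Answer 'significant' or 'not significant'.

significant

SE₁ = s₁/√n₁ = 42/√130 = 3.6836; SE₂ = 86/√189 = 6.2556.
Independent samples, unequal variances: SE_diff = √(SE₁² + SE₂²) = √(13.56890896 + 39.13253136) = 7.2596.
t* = 2.593, so margin of error = 2.593 × 7.2596 = 18.8241.
Difference in means = 471.1 − 308.4 = 162.7000.
162.7000 ± 18.8241 → (143.8759, 181.5241).
The interval (143.8759, 181.5241) does not contain 0, so the difference is significant.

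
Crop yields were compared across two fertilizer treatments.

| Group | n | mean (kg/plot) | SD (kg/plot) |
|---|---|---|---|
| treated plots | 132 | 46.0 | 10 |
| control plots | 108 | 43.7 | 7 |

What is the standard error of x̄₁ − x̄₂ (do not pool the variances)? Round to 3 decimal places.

SE₁ = s₁/√n₁ = 10/√132 = 0.8704; SE₂ = 7/√108 = 0.6736.
Independent samples, unequal variances: SE_diff = √(SE₁² + SE₂²) = √(0.75759616 + 0.45373696) = 1.1006.

1.101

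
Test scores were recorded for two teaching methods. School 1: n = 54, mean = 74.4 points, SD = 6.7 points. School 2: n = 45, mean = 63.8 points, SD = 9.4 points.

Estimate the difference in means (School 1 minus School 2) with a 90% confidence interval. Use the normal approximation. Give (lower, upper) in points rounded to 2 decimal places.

SE₁ = s₁/√n₁ = 6.7/√54 = 0.9118; SE₂ = 9.4/√45 = 1.4013.
Independent samples, unequal variances: SE_diff = √(SE₁² + SE₂²) = √(0.83137924 + 1.96364169) = 1.6718.
z* = 1.645, so margin of error = 1.645 × 1.6718 = 2.7501.
Difference in means = 74.4 − 63.8 = 10.6000.
10.6000 ± 2.7501 → (7.85, 13.35).

(7.85, 13.35)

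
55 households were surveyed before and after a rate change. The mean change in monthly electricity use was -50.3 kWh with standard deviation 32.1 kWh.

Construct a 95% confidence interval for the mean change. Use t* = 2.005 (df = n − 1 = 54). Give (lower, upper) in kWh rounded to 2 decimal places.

Paired design: SE = s_d/√n = 32.1/√55 = 4.3284.
t* = 2.005; margin of error = 2.005 × 4.3284 = 8.6784.
-50.3 ± 8.6784 → (-58.98, -41.62).

(-58.98, -41.62)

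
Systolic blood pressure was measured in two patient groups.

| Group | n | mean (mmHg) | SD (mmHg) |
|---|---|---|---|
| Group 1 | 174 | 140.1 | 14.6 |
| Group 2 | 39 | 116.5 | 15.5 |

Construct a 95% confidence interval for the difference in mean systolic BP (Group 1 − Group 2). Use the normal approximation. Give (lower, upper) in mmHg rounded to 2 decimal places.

Standard errors of each mean: 14.6/√174 = 1.1068 and 15.5/√39 = 2.4820.
SE(x̄₁ − x̄₂) = √(1.1068² + 2.4820²) = 2.7176 for independent samples with unequal variances.
With z* = 1.960, the margin is 1.960 × 2.7176 = 5.3265.
x̄₁ − x̄₂ = 140.1 − 116.5 = 23.6000; the interval is 23.6000 ± 5.3265 = (18.27, 28.93).

(18.27, 28.93)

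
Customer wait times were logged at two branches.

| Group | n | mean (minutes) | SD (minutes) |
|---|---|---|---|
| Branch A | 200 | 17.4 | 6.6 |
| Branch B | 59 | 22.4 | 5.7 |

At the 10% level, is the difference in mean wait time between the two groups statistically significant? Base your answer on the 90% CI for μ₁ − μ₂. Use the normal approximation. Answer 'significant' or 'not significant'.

significant

Per-group SEs: s₁/√n₁ = 6.6/√200 = 0.4667, s₂/√n₂ = 5.7/√59 = 0.7421.
Unpooled SE of the difference: √(0.21780889 + 0.55071241) = 0.8767.
Margin of error = z* · SE = 1.645 × 0.8767 = 1.4422.
x̄₁ − x̄₂ = 17.4 − 22.4 = -5.0000.
CI: -5.0000 ± 1.4422 = (-6.4422, -3.5578).
The interval (-6.4422, -3.5578) does not contain 0, so the difference is significant.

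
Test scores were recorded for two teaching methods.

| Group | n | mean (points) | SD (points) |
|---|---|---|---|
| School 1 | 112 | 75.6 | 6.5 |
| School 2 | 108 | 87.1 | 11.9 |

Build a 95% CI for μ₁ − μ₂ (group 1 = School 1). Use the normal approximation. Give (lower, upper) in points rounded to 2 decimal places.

(-14.05, -8.95)

Standard errors of each mean: 6.5/√112 = 0.6142 and 11.9/√108 = 1.1451.
SE(x̄₁ − x̄₂) = √(0.6142² + 1.1451²) = 1.2994 for independent samples with unequal variances.
With z* = 1.960, the margin is 1.960 × 1.2994 = 2.5468.
x̄₁ − x̄₂ = 75.6 − 87.1 = -11.5000; the interval is -11.5000 ± 2.5468 = (-14.05, -8.95).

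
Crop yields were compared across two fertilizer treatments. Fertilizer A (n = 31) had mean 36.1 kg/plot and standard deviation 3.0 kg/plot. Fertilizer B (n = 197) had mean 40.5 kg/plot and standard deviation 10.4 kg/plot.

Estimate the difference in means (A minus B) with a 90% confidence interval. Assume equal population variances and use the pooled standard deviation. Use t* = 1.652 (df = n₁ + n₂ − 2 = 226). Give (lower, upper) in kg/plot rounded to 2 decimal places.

(-7.51, -1.29)

Pooled variance s_p² = [30·3.0² + 196·10.4²] / (31+197−2) = 94.9972, so s_p = 9.7467.
SE_diff = s_p·√(1/n₁ + 1/n₂) = 9.7467·√(1/31 + 1/197) = 1.8833.
t* = 1.652; margin = 1.652 × 1.8833 = 3.1112.
Difference = 36.1 − 40.5 = -4.4000.
-4.4000 ± 3.1112 → (-7.51, -1.29).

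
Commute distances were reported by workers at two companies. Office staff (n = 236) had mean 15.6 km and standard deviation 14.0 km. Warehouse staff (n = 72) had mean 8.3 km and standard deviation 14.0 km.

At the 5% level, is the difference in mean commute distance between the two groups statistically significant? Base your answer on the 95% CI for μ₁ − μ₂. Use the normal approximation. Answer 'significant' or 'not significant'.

significant

SE₁ = s₁/√n₁ = 14.0/√236 = 0.9113; SE₂ = 14.0/√72 = 1.6499.
Independent samples, unequal variances: SE_diff = √(SE₁² + SE₂²) = √(0.83046769 + 2.72217001) = 1.8848.
z* = 1.960, so margin of error = 1.960 × 1.8848 = 3.6942.
Difference in means = 15.6 − 8.3 = 7.3000.
7.3000 ± 3.6942 → (3.6058, 10.9942).
The interval (3.6058, 10.9942) does not contain 0, so the difference is significant.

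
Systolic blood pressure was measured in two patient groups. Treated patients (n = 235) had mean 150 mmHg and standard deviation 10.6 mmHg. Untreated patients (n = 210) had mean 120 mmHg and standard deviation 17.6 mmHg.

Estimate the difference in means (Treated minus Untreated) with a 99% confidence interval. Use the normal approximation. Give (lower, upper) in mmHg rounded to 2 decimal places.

(26.40, 33.60)

Standard errors of each mean: 10.6/√235 = 0.6915 and 17.6/√210 = 1.2145.
SE(x̄₁ − x̄₂) = √(0.6915² + 1.2145²) = 1.3976 for independent samples with unequal variances.
With z* = 2.576, the margin is 2.576 × 1.3976 = 3.6002.
x̄₁ − x̄₂ = 150 − 120 = 30.0000; the interval is 30.0000 ± 3.6002 = (26.40, 33.60).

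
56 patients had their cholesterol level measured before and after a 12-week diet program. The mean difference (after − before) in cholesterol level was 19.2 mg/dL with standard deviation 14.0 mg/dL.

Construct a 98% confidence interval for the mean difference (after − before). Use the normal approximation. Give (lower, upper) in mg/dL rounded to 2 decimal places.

This is a matched-pairs design, so SE = s_d/√n = 14.0/√56 = 1.8708.
Margin = 2.326 × 1.8708 = 4.3515; the interval is 19.2 ± 4.3515 = (14.85, 23.55).

(14.85, 23.55)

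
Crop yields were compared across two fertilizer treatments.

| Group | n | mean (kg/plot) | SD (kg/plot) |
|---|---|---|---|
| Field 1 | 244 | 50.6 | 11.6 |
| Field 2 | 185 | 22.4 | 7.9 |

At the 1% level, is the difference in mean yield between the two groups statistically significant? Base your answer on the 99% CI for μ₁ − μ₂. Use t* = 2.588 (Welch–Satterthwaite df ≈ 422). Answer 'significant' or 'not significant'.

SE₁ = s₁/√n₁ = 11.6/√244 = 0.7426; SE₂ = 7.9/√185 = 0.5808.
Independent samples, unequal variances: SE_diff = √(SE₁² + SE₂²) = √(0.55145476 + 0.33732864) = 0.9428.
t* = 2.588, so margin of error = 2.588 × 0.9428 = 2.4400.
Difference in means = 50.6 − 22.4 = 28.2000.
28.2000 ± 2.4400 → (25.7600, 30.6400).
The interval (25.7600, 30.6400) does not contain 0, so the difference is significant.

significant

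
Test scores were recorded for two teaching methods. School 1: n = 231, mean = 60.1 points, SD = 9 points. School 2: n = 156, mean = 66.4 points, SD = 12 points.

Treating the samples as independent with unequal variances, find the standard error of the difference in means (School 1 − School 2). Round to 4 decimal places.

1.1286

Standard errors of each mean: 9/√231 = 0.5922 and 12/√156 = 0.9608.
SE(x̄₁ − x̄₂) = √(0.5922² + 0.9608²) = 1.1286 for independent samples with unequal variances.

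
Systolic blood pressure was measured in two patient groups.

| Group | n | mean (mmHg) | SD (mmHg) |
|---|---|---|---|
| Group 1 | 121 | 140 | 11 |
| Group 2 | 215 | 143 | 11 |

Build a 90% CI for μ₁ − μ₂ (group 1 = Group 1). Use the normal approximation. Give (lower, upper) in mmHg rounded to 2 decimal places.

Per-group SEs: s₁/√n₁ = 11/√121 = 1.0000, s₂/√n₂ = 11/√215 = 0.7502.
Unpooled SE of the difference: √(1.0 + 0.56280004) = 1.2501.
Margin of error = z* · SE = 1.645 × 1.2501 = 2.0564.
x̄₁ − x̄₂ = 140 − 143 = -3.0000.
CI: -3.0000 ± 2.0564 = (-5.06, -0.94).

(-5.06, -0.94)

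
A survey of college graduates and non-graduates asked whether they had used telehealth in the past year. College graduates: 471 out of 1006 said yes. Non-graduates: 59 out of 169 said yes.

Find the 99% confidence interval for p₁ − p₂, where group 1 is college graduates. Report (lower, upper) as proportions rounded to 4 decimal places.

First, p̂₁ = 471/1006 = 0.4682; p̂₂ = 59/169 = 0.3491.
The two standard errors are √(0.4682×0.5318/1006) = 0.01573 and √(0.3491×0.6509/169) = 0.03667.
Because the samples are independent, SE_diff = √(0.01573² + 0.03667²) = 0.03990.
Using z* = 2.576 for 99%, ME = 2.576 × 0.03990 = 0.10278.
p̂₁ − p̂₂ = 0.1191; interval 0.1191 ± 0.10278 gives (0.0163, 0.2219).

(0.0163, 0.2219)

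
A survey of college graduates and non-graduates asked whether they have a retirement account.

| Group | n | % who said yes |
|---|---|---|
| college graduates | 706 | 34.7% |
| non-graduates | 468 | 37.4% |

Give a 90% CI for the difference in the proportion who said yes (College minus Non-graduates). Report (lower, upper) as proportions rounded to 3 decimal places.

SE₁ = √(p̂₁(1−p̂₁)/n₁) = √(0.3470·0.6530/706) = 0.01792; SE₂ = √(0.3740·0.6260/468) = 0.02237.
Independent samples: SE of the difference = √(SE₁² + SE₂²) = √(0.0003211264 + 0.0005004169) = 0.02866.
z* for 90% confidence is 1.645, so the margin of error is 1.645 × 0.02866 = 0.04715.
Point estimate p̂₁ − p̂₂ = 0.3470 − 0.3740 = -0.0270.
-0.0270 ± 0.04715 → (-0.074, 0.020).

(-0.074, 0.020)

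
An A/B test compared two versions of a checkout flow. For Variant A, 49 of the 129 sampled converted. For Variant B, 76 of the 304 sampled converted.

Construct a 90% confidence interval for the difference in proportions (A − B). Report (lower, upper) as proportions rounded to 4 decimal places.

Sample proportions: 49/129 = 0.3798, 76/304 = 0.2500.
Each SE is √(p̂(1−p̂)/n): √(0.3798·0.6202/129) = 0.04273 and √(0.2500·0.7500/304) = 0.02483.
SE(p̂₁ − p̂₂) = √(SE₁² + SE₂²) = √(0.0018258529 + 0.0006165289) = 0.04942, since the two samples are independent.
At 90% confidence z* = 1.645; margin = 1.645 × 0.04942 = 0.08130.
The difference is 0.3798 − 0.2500 = 0.1298, so the interval is 0.1298 ± 0.08130 = (0.0485, 0.2111).

(0.0485, 0.2111)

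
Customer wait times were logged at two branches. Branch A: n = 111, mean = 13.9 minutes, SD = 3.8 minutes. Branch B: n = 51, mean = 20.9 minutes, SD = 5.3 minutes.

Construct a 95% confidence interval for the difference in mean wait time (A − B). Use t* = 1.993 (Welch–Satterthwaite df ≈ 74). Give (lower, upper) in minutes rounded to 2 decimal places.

(-8.64, -5.36)

Standard errors of each mean: 3.8/√111 = 0.3607 and 5.3/√51 = 0.7421.
SE(x̄₁ − x̄₂) = √(0.3607² + 0.7421²) = 0.8251 for independent samples with unequal variances.
With t* = 1.993, the margin is 1.993 × 0.8251 = 1.6444.
x̄₁ − x̄₂ = 13.9 − 20.9 = -7.0000; the interval is -7.0000 ± 1.6444 = (-8.64, -5.36).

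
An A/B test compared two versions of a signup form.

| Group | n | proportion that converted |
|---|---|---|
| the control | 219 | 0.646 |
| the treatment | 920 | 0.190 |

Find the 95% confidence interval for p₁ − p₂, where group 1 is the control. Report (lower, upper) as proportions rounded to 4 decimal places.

(0.3878, 0.5242)

SE₁ = √(p̂₁(1−p̂₁)/n₁) = √(0.6460·0.3540/219) = 0.03231; SE₂ = √(0.1900·0.8100/920) = 0.01293.
Independent samples: SE of the difference = √(SE₁² + SE₂²) = √(0.0010439361 + 0.0001671849) = 0.03480.
z* for 95% confidence is 1.960, so the margin of error is 1.960 × 0.03480 = 0.06821.
Point estimate p̂₁ − p̂₂ = 0.6460 − 0.1900 = 0.4560.
0.4560 ± 0.06821 → (0.3878, 0.5242).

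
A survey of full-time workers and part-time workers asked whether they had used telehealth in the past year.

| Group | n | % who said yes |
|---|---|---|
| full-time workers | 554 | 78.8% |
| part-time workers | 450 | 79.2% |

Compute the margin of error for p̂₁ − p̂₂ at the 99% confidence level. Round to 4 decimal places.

SE₁ = √(p̂₁(1−p̂₁)/n₁) = √(0.7880·0.2120/554) = 0.01737; SE₂ = √(0.7920·0.2080/450) = 0.01913.
Independent samples: SE of the difference = √(SE₁² + SE₂²) = √(0.0003017169 + 0.0003659569) = 0.02584.
z* for 99% confidence is 2.576, so the margin of error is 2.576 × 0.02584 = 0.06656.

0.0666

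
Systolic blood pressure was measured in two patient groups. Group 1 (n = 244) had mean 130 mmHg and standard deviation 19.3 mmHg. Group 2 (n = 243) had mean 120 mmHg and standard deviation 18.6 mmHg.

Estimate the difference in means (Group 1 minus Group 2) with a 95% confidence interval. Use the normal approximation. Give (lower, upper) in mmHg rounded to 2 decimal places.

(6.63, 13.37)

Per-group SEs: s₁/√n₁ = 19.3/√244 = 1.2356, s₂/√n₂ = 18.6/√243 = 1.1932.
Unpooled SE of the difference: √(1.52670736 + 1.42372624) = 1.7177.
Margin of error = z* · SE = 1.960 × 1.7177 = 3.3667.
x̄₁ − x̄₂ = 130 − 120 = 10.0000.
CI: 10.0000 ± 3.3667 = (6.63, 13.37).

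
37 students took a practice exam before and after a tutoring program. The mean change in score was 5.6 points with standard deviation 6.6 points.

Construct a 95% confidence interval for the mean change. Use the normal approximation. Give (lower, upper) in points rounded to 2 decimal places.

(3.47, 7.73)

Paired design: SE = s_d/√n = 6.6/√37 = 1.0850.
z* = 1.960; margin of error = 1.960 × 1.0850 = 2.1266.
5.6 ± 2.1266 → (3.47, 7.73).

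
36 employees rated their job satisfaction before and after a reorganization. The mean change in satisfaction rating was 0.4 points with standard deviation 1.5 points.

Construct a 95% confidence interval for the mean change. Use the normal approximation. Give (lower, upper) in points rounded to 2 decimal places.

(-0.09, 0.89)

This is a matched-pairs design, so SE = s_d/√n = 1.5/√36 = 0.2500.
Margin = 1.960 × 0.2500 = 0.4900; the interval is 0.4 ± 0.4900 = (-0.09, 0.89).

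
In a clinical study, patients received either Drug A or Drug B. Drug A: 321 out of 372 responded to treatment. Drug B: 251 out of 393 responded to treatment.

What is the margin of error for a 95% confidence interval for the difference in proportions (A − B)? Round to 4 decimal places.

0.0590

Sample proportions: 321/372 = 0.8629, 251/393 = 0.6387.
Each SE is √(p̂(1−p̂)/n): √(0.8629·0.1371/372) = 0.01783 and √(0.6387·0.3613/393) = 0.02423.
SE(p̂₁ − p̂₂) = √(SE₁² + SE₂²) = √(0.0003179089 + 0.0005870929) = 0.03008, since the two samples are independent.
At 95% confidence z* = 1.960; margin = 1.960 × 0.03008 = 0.05896.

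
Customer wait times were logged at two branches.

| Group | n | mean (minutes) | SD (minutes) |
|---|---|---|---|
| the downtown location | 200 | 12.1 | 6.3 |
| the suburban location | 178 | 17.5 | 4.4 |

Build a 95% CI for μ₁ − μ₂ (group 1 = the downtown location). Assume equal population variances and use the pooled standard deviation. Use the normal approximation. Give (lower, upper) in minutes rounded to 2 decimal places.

(-6.51, -4.29)

s_p = √[((n₁−1)s₁² + (n₂−1)s₂²)/(n₁+n₂−2)] = √[(199·6.3² + 177·4.4²)/376] = 5.4881.
SE = 5.4881·√(1/200 + 1/178) = 0.5655.
With z* = 1.960, margin = 1.960 × 0.5655 = 1.1084.
x̄₁ − x̄₂ = 12.1 − 17.5 = -5.4000; interval -5.4000 ± 1.1084 = (-6.51, -4.29).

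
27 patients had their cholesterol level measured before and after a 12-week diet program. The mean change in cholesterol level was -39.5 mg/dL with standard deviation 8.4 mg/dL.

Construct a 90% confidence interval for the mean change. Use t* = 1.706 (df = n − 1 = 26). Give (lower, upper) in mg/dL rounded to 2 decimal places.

(-42.26, -36.74)

Paired design: SE = s_d/√n = 8.4/√27 = 1.6166.
t* = 1.706; margin of error = 1.706 × 1.6166 = 2.7579.
-39.5 ± 2.7579 → (-42.26, -36.74).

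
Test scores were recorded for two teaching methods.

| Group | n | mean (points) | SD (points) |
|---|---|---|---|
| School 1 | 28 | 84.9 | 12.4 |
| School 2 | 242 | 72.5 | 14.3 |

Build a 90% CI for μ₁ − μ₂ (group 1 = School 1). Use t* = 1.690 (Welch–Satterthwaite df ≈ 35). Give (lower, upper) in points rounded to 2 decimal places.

SE₁ = s₁/√n₁ = 12.4/√28 = 2.3434; SE₂ = 14.3/√242 = 0.9192.
Independent samples, unequal variances: SE_diff = √(SE₁² + SE₂²) = √(5.49152356 + 0.84492864) = 2.5172.
t* = 1.690, so margin of error = 1.690 × 2.5172 = 4.2541.
Difference in means = 84.9 − 72.5 = 12.4000.
12.4000 ± 4.2541 → (8.15, 16.65).

(8.15, 16.65)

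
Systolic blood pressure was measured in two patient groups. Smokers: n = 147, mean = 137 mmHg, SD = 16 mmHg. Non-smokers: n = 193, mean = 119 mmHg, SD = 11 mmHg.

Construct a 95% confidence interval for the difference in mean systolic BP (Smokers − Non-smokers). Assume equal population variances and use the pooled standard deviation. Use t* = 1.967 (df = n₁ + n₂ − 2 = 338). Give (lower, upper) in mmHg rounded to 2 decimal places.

s_p = √[((n₁−1)s₁² + (n₂−1)s₂²)/(n₁+n₂−2)] = √[(146·16² + 192·11²)/338] = 13.3908.
SE = 13.3908·√(1/147 + 1/193) = 1.4659.
With t* = 1.967, margin = 1.967 × 1.4659 = 2.8834.
x̄₁ − x̄₂ = 137 − 119 = 18.0000; interval 18.0000 ± 2.8834 = (15.12, 20.88).

(15.12, 20.88)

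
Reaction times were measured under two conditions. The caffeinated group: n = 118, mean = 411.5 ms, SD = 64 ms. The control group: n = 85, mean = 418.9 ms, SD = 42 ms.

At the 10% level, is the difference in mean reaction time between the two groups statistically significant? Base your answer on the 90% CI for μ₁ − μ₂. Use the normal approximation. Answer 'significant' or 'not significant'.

not significant

SE₁ = s₁/√n₁ = 64/√118 = 5.8917; SE₂ = 42/√85 = 4.5555.
Independent samples, unequal variances: SE_diff = √(SE₁² + SE₂²) = √(34.71212889 + 20.75258025) = 7.4475.
z* = 1.645, so margin of error = 1.645 × 7.4475 = 12.2511.
Difference in means = 411.5 − 418.9 = -7.4000.
-7.4000 ± 12.2511 → (-19.6511, 4.8511).
The interval (-19.6511, 4.8511) contains 0, so the difference is not significant.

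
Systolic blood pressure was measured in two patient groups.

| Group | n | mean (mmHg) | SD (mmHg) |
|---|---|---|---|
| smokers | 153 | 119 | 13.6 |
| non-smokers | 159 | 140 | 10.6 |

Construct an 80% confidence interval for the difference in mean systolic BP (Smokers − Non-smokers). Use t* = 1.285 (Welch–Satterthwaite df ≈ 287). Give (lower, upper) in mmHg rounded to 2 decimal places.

(-22.78, -19.22)

Standard errors of each mean: 13.6/√153 = 1.0995 and 10.6/√159 = 0.8406.
SE(x̄₁ − x̄₂) = √(1.0995² + 0.8406²) = 1.3840 for independent samples with unequal variances.
With t* = 1.285, the margin is 1.285 × 1.3840 = 1.7784.
x̄₁ − x̄₂ = 119 − 140 = -21.0000; the interval is -21.0000 ± 1.7784 = (-22.78, -19.22).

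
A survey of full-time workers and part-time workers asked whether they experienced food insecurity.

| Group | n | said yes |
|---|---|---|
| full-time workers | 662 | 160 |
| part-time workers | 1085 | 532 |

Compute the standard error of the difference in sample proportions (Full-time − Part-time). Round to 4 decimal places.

Sample proportions: 160/662 = 0.2417, 532/1085 = 0.4903.
Each SE is √(p̂(1−p̂)/n): √(0.2417·0.7583/662) = 0.01664 and √(0.4903·0.5097/1085) = 0.01518.
SE(p̂₁ − p̂₂) = √(SE₁² + SE₂²) = √(0.0002768896 + 0.0002304324) = 0.02252, since the two samples are independent.

0.0225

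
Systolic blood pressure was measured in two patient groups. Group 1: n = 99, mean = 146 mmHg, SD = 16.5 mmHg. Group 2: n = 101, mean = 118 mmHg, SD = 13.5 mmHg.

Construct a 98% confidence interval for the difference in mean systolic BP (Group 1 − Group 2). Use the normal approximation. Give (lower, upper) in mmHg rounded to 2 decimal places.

Standard errors of each mean: 16.5/√99 = 1.6583 and 13.5/√101 = 1.3433.
SE(x̄₁ − x̄₂) = √(1.6583² + 1.3433²) = 2.1341 for independent samples with unequal variances.
With z* = 2.326, the margin is 2.326 × 2.1341 = 4.9639.
x̄₁ − x̄₂ = 146 − 118 = 28.0000; the interval is 28.0000 ± 4.9639 = (23.04, 32.96).

(23.04, 32.96)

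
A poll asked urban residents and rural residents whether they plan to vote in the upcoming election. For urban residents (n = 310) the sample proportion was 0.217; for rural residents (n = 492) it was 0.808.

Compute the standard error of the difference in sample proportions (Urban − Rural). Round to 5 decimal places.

SE₁ = √(p̂₁(1−p̂₁)/n₁) = √(0.2170·0.7830/310) = 0.02341; SE₂ = √(0.8080·0.1920/492) = 0.01776.
Independent samples: SE of the difference = √(SE₁² + SE₂²) = √(0.0005480281 + 0.0003154176) = 0.02938.

0.02938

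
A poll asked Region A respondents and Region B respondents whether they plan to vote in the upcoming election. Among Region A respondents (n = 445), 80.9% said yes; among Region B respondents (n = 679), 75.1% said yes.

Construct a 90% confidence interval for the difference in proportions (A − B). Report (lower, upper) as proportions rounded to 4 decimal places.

(0.0170, 0.0990)

Each SE is √(p̂(1−p̂)/n): √(0.8090·0.1910/445) = 0.01863 and √(0.7510·0.2490/679) = 0.01660.
SE(p̂₁ − p̂₂) = √(SE₁² + SE₂²) = √(0.0003470769 + 0.00027556) = 0.02495, since the two samples are independent.
At 90% confidence z* = 1.645; margin = 1.645 × 0.02495 = 0.04104.
The difference is 0.8090 − 0.7510 = 0.0580, so the interval is 0.0580 ± 0.04104 = (0.0170, 0.0990).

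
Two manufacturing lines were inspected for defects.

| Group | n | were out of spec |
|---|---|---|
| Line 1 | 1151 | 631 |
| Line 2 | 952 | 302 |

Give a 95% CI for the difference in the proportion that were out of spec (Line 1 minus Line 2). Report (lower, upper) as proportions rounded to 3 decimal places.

(0.190, 0.272)

p̂₁ = 631/1151 = 0.5482 and p̂₂ = 302/952 = 0.3172.
SE₁ = √(p̂₁(1−p̂₁)/n₁) = √(0.5482·0.4518/1151) = 0.01467; SE₂ = √(0.3172·0.6828/952) = 0.01508.
Independent samples: SE of the difference = √(SE₁² + SE₂²) = √(0.0002152089 + 0.0002274064) = 0.02104.
z* for 95% confidence is 1.960, so the margin of error is 1.960 × 0.02104 = 0.04124.
Point estimate p̂₁ − p̂₂ = 0.5482 − 0.3172 = 0.2310.
0.2310 ± 0.04124 → (0.190, 0.272).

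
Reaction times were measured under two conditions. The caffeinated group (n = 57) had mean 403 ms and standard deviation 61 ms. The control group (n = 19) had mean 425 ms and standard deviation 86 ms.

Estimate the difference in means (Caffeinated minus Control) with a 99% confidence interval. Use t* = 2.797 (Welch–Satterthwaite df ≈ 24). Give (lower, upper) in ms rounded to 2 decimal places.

(-81.63, 37.63)

SE₁ = s₁/√n₁ = 61/√57 = 8.0796; SE₂ = 86/√19 = 19.7298.
Independent samples, unequal variances: SE_diff = √(SE₁² + SE₂²) = √(65.27993616 + 389.26500804) = 21.3201.
t* = 2.797, so margin of error = 2.797 × 21.3201 = 59.6323.
Difference in means = 403 − 425 = -22.0000.
-22.0000 ± 59.6323 → (-81.63, 37.63).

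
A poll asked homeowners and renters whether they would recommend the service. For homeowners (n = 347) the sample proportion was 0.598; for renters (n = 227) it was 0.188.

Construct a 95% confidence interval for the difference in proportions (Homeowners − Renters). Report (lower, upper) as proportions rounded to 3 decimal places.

(0.338, 0.482)

The two standard errors are √(0.5980×0.4020/347) = 0.02632 and √(0.1880×0.8120/227) = 0.02593.
Because the samples are independent, SE_diff = √(0.02632² + 0.02593²) = 0.03695.
Using z* = 1.960 for 95%, ME = 1.960 × 0.03695 = 0.07242.
p̂₁ − p̂₂ = 0.4100; interval 0.4100 ± 0.07242 gives (0.338, 0.482).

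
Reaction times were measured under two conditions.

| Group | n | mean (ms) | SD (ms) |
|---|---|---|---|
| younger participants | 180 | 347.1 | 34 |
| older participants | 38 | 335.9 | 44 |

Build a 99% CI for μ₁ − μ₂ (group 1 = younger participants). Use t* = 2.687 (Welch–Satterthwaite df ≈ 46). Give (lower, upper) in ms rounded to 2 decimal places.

(-9.15, 31.55)

Per-group SEs: s₁/√n₁ = 34/√180 = 2.5342, s₂/√n₂ = 44/√38 = 7.1377.
Unpooled SE of the difference: √(6.42216964 + 50.94676129) = 7.5742.
Margin of error = t* · SE = 2.687 × 7.5742 = 20.3519.
x̄₁ − x̄₂ = 347.1 − 335.9 = 11.2000.
CI: 11.2000 ± 20.3519 = (-9.15, 31.55).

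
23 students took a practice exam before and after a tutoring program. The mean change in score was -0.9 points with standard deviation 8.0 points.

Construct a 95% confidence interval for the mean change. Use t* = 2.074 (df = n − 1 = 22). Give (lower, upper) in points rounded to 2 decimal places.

(-4.36, 2.56)

Paired design: SE = s_d/√n = 8.0/√23 = 1.6681.
t* = 2.074; margin of error = 2.074 × 1.6681 = 3.4596.
-0.9 ± 3.4596 → (-4.36, 2.56).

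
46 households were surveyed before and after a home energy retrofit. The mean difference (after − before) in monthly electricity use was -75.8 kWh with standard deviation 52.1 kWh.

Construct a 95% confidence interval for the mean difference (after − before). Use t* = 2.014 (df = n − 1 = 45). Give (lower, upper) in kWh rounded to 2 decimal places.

This is a matched-pairs design, so SE = s_d/√n = 52.1/√46 = 7.6817.
Margin = 2.014 × 7.6817 = 15.4709; the interval is -75.8 ± 15.4709 = (-91.27, -60.33).

(-91.27, -60.33)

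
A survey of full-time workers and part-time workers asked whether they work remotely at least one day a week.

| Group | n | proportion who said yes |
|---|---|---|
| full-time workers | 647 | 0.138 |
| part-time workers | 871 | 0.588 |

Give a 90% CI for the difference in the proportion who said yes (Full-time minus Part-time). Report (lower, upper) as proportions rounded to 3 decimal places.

(-0.485, -0.415)

The two standard errors are √(0.1380×0.8620/647) = 0.01356 and √(0.5880×0.4120/871) = 0.01668.
Because the samples are independent, SE_diff = √(0.01356² + 0.01668²) = 0.02150.
Using z* = 1.645 for 90%, ME = 1.645 × 0.02150 = 0.03537.
p̂₁ − p̂₂ = -0.4500; interval -0.4500 ± 0.03537 gives (-0.485, -0.415).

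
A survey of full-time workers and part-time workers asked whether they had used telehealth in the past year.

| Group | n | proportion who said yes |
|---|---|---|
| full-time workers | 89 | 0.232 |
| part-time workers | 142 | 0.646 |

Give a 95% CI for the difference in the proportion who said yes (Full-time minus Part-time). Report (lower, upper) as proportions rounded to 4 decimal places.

(-0.5318, -0.2962)

The two standard errors are √(0.2320×0.7680/89) = 0.04474 and √(0.6460×0.3540/142) = 0.04013.
Because the samples are independent, SE_diff = √(0.04474² + 0.04013²) = 0.06010.
Using z* = 1.960 for 95%, ME = 1.960 × 0.06010 = 0.11780.
p̂₁ − p̂₂ = -0.4140; interval -0.4140 ± 0.11780 gives (-0.5318, -0.2962).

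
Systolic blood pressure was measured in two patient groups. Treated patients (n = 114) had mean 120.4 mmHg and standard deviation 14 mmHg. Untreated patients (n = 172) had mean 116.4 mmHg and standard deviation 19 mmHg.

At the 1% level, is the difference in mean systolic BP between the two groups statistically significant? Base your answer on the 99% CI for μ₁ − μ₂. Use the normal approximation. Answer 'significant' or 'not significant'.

not significant

Standard errors of each mean: 14/√114 = 1.3112 and 19/√172 = 1.4487.
SE(x̄₁ − x̄₂) = √(1.3112² + 1.4487²) = 1.9540 for independent samples with unequal variances.
With z* = 2.576, the margin is 2.576 × 1.9540 = 5.0335.
x̄₁ − x̄₂ = 120.4 − 116.4 = 4.0000; the interval is 4.0000 ± 5.0335 = (-1.0335, 9.0335).
The interval (-1.0335, 9.0335) contains 0, so the difference is not significant.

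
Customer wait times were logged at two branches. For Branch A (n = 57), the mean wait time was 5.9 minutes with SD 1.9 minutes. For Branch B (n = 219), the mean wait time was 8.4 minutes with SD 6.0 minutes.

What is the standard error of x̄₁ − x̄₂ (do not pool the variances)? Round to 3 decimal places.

Standard errors of each mean: 1.9/√57 = 0.2517 and 6.0/√219 = 0.4054.
SE(x̄₁ − x̄₂) = √(0.2517² + 0.4054²) = 0.4772 for independent samples with unequal variances.

0.477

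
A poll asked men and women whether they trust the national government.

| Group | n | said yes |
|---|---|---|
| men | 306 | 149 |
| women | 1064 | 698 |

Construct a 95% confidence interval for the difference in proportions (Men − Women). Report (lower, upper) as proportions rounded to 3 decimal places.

(-0.232, -0.106)

First, p̂₁ = 149/306 = 0.4869; p̂₂ = 698/1064 = 0.6560.
The two standard errors are √(0.4869×0.5131/306) = 0.02857 and √(0.6560×0.3440/1064) = 0.01456.
Because the samples are independent, SE_diff = √(0.02857² + 0.01456²) = 0.03207.
Using z* = 1.960 for 95%, ME = 1.960 × 0.03207 = 0.06286.
p̂₁ − p̂₂ = -0.1691; interval -0.1691 ± 0.06286 gives (-0.232, -0.106).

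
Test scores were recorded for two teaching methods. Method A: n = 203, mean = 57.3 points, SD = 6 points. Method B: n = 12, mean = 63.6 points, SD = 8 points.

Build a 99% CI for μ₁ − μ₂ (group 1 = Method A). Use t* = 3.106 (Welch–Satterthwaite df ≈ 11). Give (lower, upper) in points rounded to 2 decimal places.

Standard errors of each mean: 6/√203 = 0.4211 and 8/√12 = 2.3094.
SE(x̄₁ − x̄₂) = √(0.4211² + 2.3094²) = 2.3475 for independent samples with unequal variances.
With t* = 3.106, the margin is 3.106 × 2.3475 = 7.2913.
x̄₁ − x̄₂ = 57.3 − 63.6 = -6.3000; the interval is -6.3000 ± 7.2913 = (-13.59, 0.99).

(-13.59, 0.99)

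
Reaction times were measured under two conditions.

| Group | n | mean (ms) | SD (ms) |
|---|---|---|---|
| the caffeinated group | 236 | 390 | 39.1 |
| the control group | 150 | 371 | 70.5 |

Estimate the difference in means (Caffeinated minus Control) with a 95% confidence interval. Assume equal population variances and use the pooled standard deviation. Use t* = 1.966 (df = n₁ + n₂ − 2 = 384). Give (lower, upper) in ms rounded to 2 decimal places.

(8.01, 29.99)

Pooled variance s_p² = [235·39.1² + 149·70.5²] / (236+150−2) = 2864.1604, so s_p = 53.5179.
SE_diff = s_p·√(1/n₁ + 1/n₂) = 53.5179·√(1/236 + 1/150) = 5.5884.
t* = 1.966; margin = 1.966 × 5.5884 = 10.9868.
Difference = 390 − 371 = 19.0000.
19.0000 ± 10.9868 → (8.01, 29.99).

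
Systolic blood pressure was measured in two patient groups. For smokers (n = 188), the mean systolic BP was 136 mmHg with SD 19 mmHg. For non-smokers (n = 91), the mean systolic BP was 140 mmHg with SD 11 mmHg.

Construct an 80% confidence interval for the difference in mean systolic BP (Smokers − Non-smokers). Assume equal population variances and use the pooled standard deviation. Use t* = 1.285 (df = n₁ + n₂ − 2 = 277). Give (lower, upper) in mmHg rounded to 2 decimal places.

Pooled variance s_p² = [187·19² + 90·11²] / (188+91−2) = 283.0217, so s_p = 16.8232.
SE_diff = s_p·√(1/n₁ + 1/n₂) = 16.8232·√(1/188 + 1/91) = 2.1484.
t* = 1.285; margin = 1.285 × 2.1484 = 2.7607.
Difference = 136 − 140 = -4.0000.
-4.0000 ± 2.7607 → (-6.76, -1.24).

(-6.76, -1.24)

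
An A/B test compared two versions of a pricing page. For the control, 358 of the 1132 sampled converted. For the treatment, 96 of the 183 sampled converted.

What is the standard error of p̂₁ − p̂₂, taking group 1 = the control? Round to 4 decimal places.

0.0394

First, p̂₁ = 358/1132 = 0.3163; p̂₂ = 96/183 = 0.5246.
The two standard errors are √(0.3163×0.6837/1132) = 0.01382 and √(0.5246×0.4754/183) = 0.03692.
Because the samples are independent, SE_diff = √(0.01382² + 0.03692²) = 0.03942.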